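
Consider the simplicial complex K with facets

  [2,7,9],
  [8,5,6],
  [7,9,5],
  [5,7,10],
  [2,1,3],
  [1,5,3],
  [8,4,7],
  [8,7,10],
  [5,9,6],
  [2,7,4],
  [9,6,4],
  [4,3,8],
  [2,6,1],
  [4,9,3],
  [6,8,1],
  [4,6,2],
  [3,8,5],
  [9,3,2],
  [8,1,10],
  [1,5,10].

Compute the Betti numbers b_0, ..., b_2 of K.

b_0 = 1, b_1 = 1, b_2 = 0.

Fix the vertex order 1 < 2 < 3 < 4 < 5 < 6 < 7 < 8 < 9 < 10 and write every simplex with vertices in increasing order. Then dim K = 2 and the simplices of K are:

  0-simplices (10): [1], [2], [3], [4], [5], [6], [7], [8], [9], [10]
  1-simplices (30): (30 of them)
  2-simplices (20): (20 of them)

giving chain groups C_0 ≅ Z^10, C_1 ≅ Z^30, C_2 ≅ Z^20.

The boundary map ∂_1: C_1 → C_0 maps an edge to its endpoints' difference, ∂[p,q] = q − p. For instance
  ∂[2,9] = [9] − [2].
As a 10×30 matrix over Z this has rank 9, with invariant factors (1,1,1,1,1,1,1,1,1).

The boundary map ∂_2: C_2 → C_1 acts by ∂[p,q,r] = [q,r] − [p,r] + [p,q]. For instance
  ∂[1,2,6] = [2,6] − [1,6] + [1,2],
  ∂[3,4,8] = [4,8] − [3,8] + [3,4].
The resulting 30×20 matrix has rank 20, and its Smith normal form has invariant factors (1,1,1,1,1,1,1,1,1,1,1,1,1,1,1,1,1,1,1,2).

From H_k ≅ ker(∂_k) / im(∂_{k+1}) we obtain:

  H_0: rank C_0 − rank ∂_1 = 10 − 9 = 1, and the invariant factors of ∂_1 are all 1, so H_0 = Z.
  H_1: rank ker ∂_1 − rank ∂_2 = (30 − 9) − 20 = 1, and ∂_2 has invariant factor 2 > 1, so H_1 = Z ⊕ Z/2.
  H_2: rank ker ∂_2 − rank ∂_3 = (20 − 20) − 0 = 0, and there is no ∂_3, so H_2 = 0.

Hence the Betti numbers are b_0 = 1, b_1 = 1, b_2 = 0.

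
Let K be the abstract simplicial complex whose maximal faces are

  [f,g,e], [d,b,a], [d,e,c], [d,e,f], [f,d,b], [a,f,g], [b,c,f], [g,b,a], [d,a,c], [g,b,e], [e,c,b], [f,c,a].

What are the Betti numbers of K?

Take the total order a < b < c < d < e < f < g on the vertex set. Then K (dimension 2) consists of the simplices:

  0-simplices (7): a, b, c, d, e, f, g
  1-simplices (18): ab, ac, ad, af, ag, bc, bd, be, bf, bg, cd, ce, cf, de, df, ef, eg, fg
  2-simplices (12): abd, abg, acd, acf, afg, bce, bcf, bdf, beg, cde, def, efg

Hence C_0 ≅ Z^7, C_1 ≅ Z^18, C_2 ≅ Z^12.

Boundary ∂_1: C_1 → C_0 sends each edge [p,q] (with p < q) to q − p. For instance
  ∂bd = d − b.
The resulting 7×18 matrix has rank 6, and its Smith normal form has invariant factors (1,1,1,1,1,1).

The boundary map ∂_2: C_2 → C_1 acts by ∂[p,q,r] = [q,r] − [p,r] + [p,q]. For instance
  ∂bcf = cf − bf + bc,
  ∂afg = fg − ag + af.
This gives a 18×12 integer matrix of rank 12; reducing to Smith normal form yields diagonal entries (1,1,1,1,1,1,1,1,1,1,1,2).

From H_k ≅ ker(∂_k) / im(∂_{k+1}) we obtain:

  H_0: rank C_0 − rank ∂_1 = 7 − 6 = 1, and the invariant factors of ∂_1 are all 1, so H_0 = Z.
  H_1: rank ker ∂_1 − rank ∂_2 = (18 − 6) − 12 = 0, and ∂_2 has invariant factor 2 > 1, so H_1 = Z/2Z.
  H_2: rank ker ∂_2 − rank ∂_3 = (12 − 12) − 0 = 0, and there is no ∂_3, so H_2 = 0.

Hence the Betti numbers are b_0 = 1, b_1 = 0, b_2 = 0.

b_0 = 1, b_1 = 0, b_2 = 0.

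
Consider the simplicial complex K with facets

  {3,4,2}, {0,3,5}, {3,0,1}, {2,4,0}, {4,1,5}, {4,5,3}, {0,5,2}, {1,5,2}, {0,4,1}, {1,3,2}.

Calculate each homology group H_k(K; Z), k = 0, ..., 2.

H_0 ≅ Z,  H_1 ≅ Z/2,  H_2 = 0.

Order the vertices as 0 < 1 < 2 < 3 < 4 < 5. Listing each simplex with vertices in this order, K has dimension 2 with simplices:

  0-simplices (6): [0], [1], [2], [3], [4], [5]
  1-simplices (15): [0,1], [0,2], [0,3], [0,4], [0,5], [1,2], [1,3], [1,4], [1,5], [2,3], [2,4], [2,5], [3,4], [3,5], [4,5]
  2-simplices (10): [0,1,3], [0,1,4], [0,2,4], [0,2,5], [0,3,5], [1,2,3], [1,2,5], [1,4,5], [2,3,4], [3,4,5]

so the chain groups are C_0 ≅ Z^6, C_1 ≅ Z^15, C_2 ≅ Z^10.

Boundary ∂_1: C_1 → C_0 sends each edge [p,q] (with p < q) to q − p.
This gives a 6×15 integer matrix of rank 5; reducing to Smith normal form yields diagonal entries (1,1,1,1,1).

Boundary ∂_2: C_2 → C_1 acts by ∂[p,q,r] = [q,r] − [p,r] + [p,q]. For instance
  ∂[2,3,4] = [3,4] − [2,4] + [2,3],
  ∂[1,2,3] = [2,3] − [1,3] + [1,2].
This gives a 15×10 integer matrix of rank 10; reducing to Smith normal form yields diagonal entries (1,1,1,1,1,1,1,1,1,2).

Computing H_k = (kernel of ∂_k) / (image of ∂_{k+1}):

  H_0: rank C_0 − rank ∂_1 = 6 − 5 = 1, and the invariant factors of ∂_1 are all 1, so H_0 = Z.
  H_1: rank ker ∂_1 − rank ∂_2 = (15 − 5) − 10 = 0, and ∂_2 has invariant factor 2 > 1, so H_1 = Z/2.
  H_2: rank ker ∂_2 − rank ∂_3 = (10 − 10) − 0 = 0, and there is no ∂_3, so H_2 = 0.

As a check, the Euler characteristic is 6 − 15 + 10 = 1, which agrees with 1 − 0 + 0 = 1.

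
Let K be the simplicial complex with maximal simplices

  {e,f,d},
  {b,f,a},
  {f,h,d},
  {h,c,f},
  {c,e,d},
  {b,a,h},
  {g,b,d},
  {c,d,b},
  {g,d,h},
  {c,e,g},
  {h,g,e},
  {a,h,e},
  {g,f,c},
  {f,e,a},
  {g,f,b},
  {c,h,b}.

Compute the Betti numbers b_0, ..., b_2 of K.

b_0 = 1, b_1 = 2, b_2 = 1.

Take the total order a < b < c < d < e < f < g < h on the vertex set. Then K (dimension 2) consists of the simplices:

  0-simplices (8): a, b, c, d, e, f, g, h
  1-simplices (24): ab, ae, af, ah, bc, bd, bf, bg, bh, cd, ce, cf, cg, ch, de, df, dg, dh, ef, eg, eh, fg, fh, gh
  2-simplices (16): abf, abh, aef, aeh, bcd, bch, bdg, bfg, cde, ceg, cfg, cfh, def, dfh, dgh, egh

so the chain groups are C_0 ≅ Z^8, C_1 ≅ Z^24, C_2 ≅ Z^16.

∂_1: C_1 → C_0 sends each edge [p,q] (with p < q) to q − p. For instance
  ∂cd = d − c.
The 8×24 boundary matrix has rank 7 and Smith normal form diag(1,1,1,1,1,1,1).

∂_2: C_2 → C_1 maps a triangle to the signed sum of its edges. For instance
  ∂dfh = fh − dh + df,
  ∂cfg = fg − cg + cf.
As a 24×16 matrix over Z this has rank 15, with invariant factors (1,1,1,1,1,1,1,1,1,1,1,1,1,1,1).

From H_k ≅ ker(∂_k) / im(∂_{k+1}) we obtain:

  H_0: rank C_0 − rank ∂_1 = 8 − 7 = 1, and the invariant factors of ∂_1 are all 1, so H_0 = Z.
  H_1: rank ker ∂_1 − rank ∂_2 = (24 − 7) − 15 = 2, and the invariant factors of ∂_2 are all 1, so H_1 = Z^2.
  H_2: rank ker ∂_2 − rank ∂_3 = (16 − 15) − 0 = 1, and there is no ∂_3, so H_2 = Z.

(K is a triangulation of the torus T^2.)

Hence the Betti numbers are b_0 = 1, b_1 = 2, b_2 = 1.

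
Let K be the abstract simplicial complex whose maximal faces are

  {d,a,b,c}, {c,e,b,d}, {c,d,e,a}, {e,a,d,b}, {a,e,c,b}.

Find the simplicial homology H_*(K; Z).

Order the vertices as a < b < c < d < e. Listing each simplex with vertices in this order, K has dimension 3 with simplices:

  0-simplices (5): a, b, c, d, e
  1-simplices (10): ab, ac, ad, ae, bc, bd, be, cd, ce, de
  2-simplices (10): abc, abd, abe, acd, ace, ade, bcd, bce, bde, cde
  3-simplices (5): abcd, abce, abde, acde, bcde

giving chain groups C_0 ≅ Z^5, C_1 ≅ Z^10, C_2 ≅ Z^10, C_3 ≅ Z^5.

The boundary map ∂_1: C_1 → C_0 is given by ∂[p,q] = [q] − [p].
This gives a 5×10 integer matrix of rank 4; reducing to Smith normal form yields diagonal entries (1,1,1,1).

∂_2: C_2 → C_1 acts by ∂[p,q,r] = [q,r] − [p,r] + [p,q]. For instance
  ∂abd = bd − ad + ab,
  ∂bcd = cd − bd + bc.
The resulting 10×10 matrix has rank 6, and its Smith normal form has invariant factors (1,1,1,1,1,1).

Boundary ∂_3: C_3 → C_2 sends each 3-simplex σ to the alternating sum Σ_i (−1)^i (σ with its i-th vertex removed). For instance
  ∂abde = bde − ade + abe − abd,
  ∂abce = bce − ace + abe − abc.
The 10×5 boundary matrix has rank 4 and Smith normal form diag(1,1,1,1).

Now H_k = ker ∂_k / im ∂_{k+1}, so:

  H_0: rank C_0 − rank ∂_1 = 5 − 4 = 1, and the invariant factors of ∂_1 are all 1, so H_0 ≅ Z.
  H_1: rank ker ∂_1 − rank ∂_2 = (10 − 4) − 6 = 0, and the invariant factors of ∂_2 are all 1, so H_1 ≅ 0.
  H_2: rank ker ∂_2 − rank ∂_3 = (10 − 6) − 4 = 0, and the invariant factors of ∂_3 are all 1, so H_2 ≅ 0.
  H_3: rank ker ∂_3 − rank ∂_4 = (5 − 4) − 0 = 1, and there is no ∂_4, so H_3 ≅ Z.

(K is a triangulation of the 3-sphere S^3.)

H_0 = Z,  H_1 = 0,  H_2 = 0,  H_3 = Z.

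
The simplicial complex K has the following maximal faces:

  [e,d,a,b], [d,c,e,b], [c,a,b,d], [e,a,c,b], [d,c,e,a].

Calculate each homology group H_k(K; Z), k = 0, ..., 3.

Take the total order a < b < c < d < e on the vertex set. Then K (dimension 3) consists of the simplices:

  0-simplices (5): a, b, c, d, e
  1-simplices (10): ab, ac, ad, ae, bc, bd, be, cd, ce, de
  2-simplices (10): abc, abd, abe, acd, ace, ade, bcd, bce, bde, cde
  3-simplices (5): abcd, abce, abde, acde, bcde

so the chain groups are C_0 ≅ Z^5, C_1 ≅ Z^10, C_2 ≅ Z^10, C_3 ≅ Z^5.

The boundary map ∂_1: C_1 → C_0 is given by ∂[p,q] = [q] − [p].
As a 5×10 matrix over Z this has rank 4, with invariant factors (1,1,1,1).

The boundary map ∂_2: C_2 → C_1 sends each 2-simplex [p,q,r] to [q,r] − [p,r] + [p,q]. For instance
  ∂ade = de − ae + ad,
  ∂bce = ce − be + bc.
As a 10×10 matrix over Z this has rank 6, with invariant factors (1,1,1,1,1,1).

Boundary ∂_3: C_3 → C_2 sends each 3-simplex σ to the alternating sum Σ_i (−1)^i (σ with its i-th vertex removed). For instance
  ∂abce = bce − ace + abe − abc,
  ∂acde = cde − ade + ace − acd.
As a 10×5 matrix over Z this has rank 4, with invariant factors (1,1,1,1).

From H_k ≅ ker(∂_k) / im(∂_{k+1}) we obtain:

  H_0: rank C_0 − rank ∂_1 = 5 − 4 = 1, and the invariant factors of ∂_1 are all 1, so H_0 ≅ Z.
  H_1: rank ker ∂_1 − rank ∂_2 = (10 − 4) − 6 = 0, and the invariant factors of ∂_2 are all 1, so H_1 ≅ 0.
  H_2: rank ker ∂_2 − rank ∂_3 = (10 − 6) − 4 = 0, and the invariant factors of ∂_3 are all 1, so H_2 ≅ 0.
  H_3: rank ker ∂_3 − rank ∂_4 = (5 − 4) − 0 = 1, and there is no ∂_4, so H_3 ≅ Z.

As a check, the Euler characteristic is 5 − 10 + 10 − 5 = 0, which agrees with 1 − 0 + 0 − 1 = 0.
(K is a triangulation of the 3-sphere S^3.)

H_0 ≅ Z,  H_1 = 0,  H_2 = 0,  H_3 ≅ Z.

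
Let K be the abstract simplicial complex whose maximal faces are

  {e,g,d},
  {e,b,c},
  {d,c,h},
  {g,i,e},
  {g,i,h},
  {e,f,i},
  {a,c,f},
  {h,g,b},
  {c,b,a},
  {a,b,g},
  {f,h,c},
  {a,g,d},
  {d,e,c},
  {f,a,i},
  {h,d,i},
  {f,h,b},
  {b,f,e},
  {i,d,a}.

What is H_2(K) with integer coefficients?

H_2 ≅ 0.

Take the total order a < b < c < d < e < f < g < h < i on the vertex set. Then K (dimension 2) consists of the simplices:

  0-simplices (9): a, b, c, d, e, f, g, h, i
  1-simplices (27): ab, ac, ad, af, ag, ai, bc, be, bf, bg, bh, cd, ce, cf, ch, de, dg, dh, di, ef, eg, ei, fh, fi, gh, gi, hi
  2-simplices (18): abc, abg, acf, adg, adi, afi, bce, bef, bfh, bgh, cde, cdh, cfh, deg, dhi, efi, egi, ghi

giving chain groups C_0 ≅ Z^9, C_1 ≅ Z^27, C_2 ≅ Z^18.

∂_1: C_1 → C_0 maps an edge to its endpoints' difference, ∂[p,q] = q − p.
The 9×27 boundary matrix has rank 8 and Smith normal form diag(1,1,1,1,1,1,1,1).

The boundary map ∂_2: C_2 → C_1 maps a triangle to the signed sum of its edges. For instance
  ∂abg = bg − ag + ab,
  ∂acf = cf − af + ac.
The resulting 27×18 matrix has rank 18, and its Smith normal form has invariant factors (1,1,1,1,1,1,1,1,1,1,1,1,1,1,1,1,1,2).

Reading off H_k = ker ∂_k / im ∂_{k+1}:

  H_2: rank ker ∂_2 − rank ∂_3 = (18 − 18) − 0 = 0, and there is no ∂_3, so H_2 = 0.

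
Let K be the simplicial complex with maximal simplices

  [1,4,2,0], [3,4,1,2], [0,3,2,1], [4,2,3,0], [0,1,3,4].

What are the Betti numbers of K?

Order the vertices as 0 < 1 < 2 < 3 < 4. Listing each simplex with vertices in this order, K has dimension 3 with simplices:

  0-simplices (5): [0], [1], [2], [3], [4]
  1-simplices (10): [0,1], [0,2], [0,3], [0,4], [1,2], [1,3], [1,4], [2,3], [2,4], [3,4]
  2-simplices (10): [0,1,2], [0,1,3], [0,1,4], [0,2,3], [0,2,4], [0,3,4], [1,2,3], [1,2,4], [1,3,4], [2,3,4]
  3-simplices (5): [0,1,2,3], [0,1,2,4], [0,1,3,4], [0,2,3,4], [1,2,3,4]

Hence C_0 ≅ Z^5, C_1 ≅ Z^10, C_2 ≅ Z^10, C_3 ≅ Z^5.

Boundary ∂_1: C_1 → C_0 maps an edge to its endpoints' difference, ∂[p,q] = q − p.
The 5×10 boundary matrix has rank 4 and Smith normal form diag(1,1,1,1).

The boundary map ∂_2: C_2 → C_1 sends each 2-simplex [p,q,r] to [q,r] − [p,r] + [p,q]. For instance
  ∂[0,2,3] = [2,3] − [0,3] + [0,2],
  ∂[1,3,4] = [3,4] − [1,4] + [1,3].
The resulting 10×10 matrix has rank 6, and its Smith normal form has invariant factors (1,1,1,1,1,1).

The boundary map ∂_3: C_3 → C_2 sends each 3-simplex σ to the alternating sum Σ_i (−1)^i (σ with its i-th vertex removed). For instance
  ∂[0,1,2,4] = [1,2,4] − [0,2,4] + [0,1,4] − [0,1,2],
  ∂[0,2,3,4] = [2,3,4] − [0,3,4] + [0,2,4] − [0,2,3].
The 10×5 boundary matrix has rank 4 and Smith normal form diag(1,1,1,1).

Computing H_k = (kernel of ∂_k) / (image of ∂_{k+1}):

  H_0: rank C_0 − rank ∂_1 = 5 − 4 = 1, and the invariant factors of ∂_1 are all 1, so H_0 ≅ Z.
  H_1: rank ker ∂_1 − rank ∂_2 = (10 − 4) − 6 = 0, and the invariant factors of ∂_2 are all 1, so H_1 ≅ 0.
  H_2: rank ker ∂_2 − rank ∂_3 = (10 − 6) − 4 = 0, and the invariant factors of ∂_3 are all 1, so H_2 ≅ 0.
  H_3: rank ker ∂_3 − rank ∂_4 = (5 − 4) − 0 = 1, and there is no ∂_4, so H_3 ≅ Z.

Hence the Betti numbers are b_0 = 1, b_1 = 0, b_2 = 0, b_3 = 1.

b_0 = 1, b_1 = 0, b_2 = 0, b_3 = 1.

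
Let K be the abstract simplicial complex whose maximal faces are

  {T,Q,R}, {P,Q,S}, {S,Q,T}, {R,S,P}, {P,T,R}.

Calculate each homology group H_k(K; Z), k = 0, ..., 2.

Order the vertices as P < Q < R < S < T. Listing each simplex with vertices in this order, K has dimension 2 with simplices:

  0-simplices (5): P, Q, R, S, T
  1-simplices (10): PQ, PR, PS, PT, QR, QS, QT, RS, RT, ST
  2-simplices (5): PQS, PRS, PRT, QRT, QST

giving chain groups C_0 ≅ Z^5, C_1 ≅ Z^10, C_2 ≅ Z^5.

∂_1: C_1 → C_0 sends each edge [p,q] (with p < q) to q − p. For instance
  ∂PS = S − P.
The 5×10 boundary matrix has rank 4 and Smith normal form diag(1,1,1,1).

∂_2: C_2 → C_1 sends each 2-simplex [p,q,r] to [q,r] − [p,r] + [p,q]. For instance
  ∂QRT = RT − QT + QR,
  ∂PQS = QS − PS + PQ.
As a 10×5 matrix over Z this has rank 5, with invariant factors (1,1,1,1,1).

Computing H_k = (kernel of ∂_k) / (image of ∂_{k+1}):

  H_0: rank C_0 − rank ∂_1 = 5 − 4 = 1, and the invariant factors of ∂_1 are all 1, so H_0 = Z.
  H_1: rank ker ∂_1 − rank ∂_2 = (10 − 4) − 5 = 1, and the invariant factors of ∂_2 are all 1, so H_1 = Z.
  H_2: rank ker ∂_2 − rank ∂_3 = (5 − 5) − 0 = 0, and there is no ∂_3, so H_2 = 0.

(K is a triangulation of the Möbius band.)

H_0 = Z,  H_1 = Z,  H_2 = 0.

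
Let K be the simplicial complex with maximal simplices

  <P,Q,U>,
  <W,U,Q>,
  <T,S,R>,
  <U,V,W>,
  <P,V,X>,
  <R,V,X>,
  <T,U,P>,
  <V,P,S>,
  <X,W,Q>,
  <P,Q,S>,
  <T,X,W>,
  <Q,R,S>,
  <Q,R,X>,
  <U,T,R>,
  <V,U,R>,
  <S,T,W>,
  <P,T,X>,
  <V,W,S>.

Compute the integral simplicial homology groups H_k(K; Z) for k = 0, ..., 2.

H_0 = Z,  H_1 = Z^2,  H_2 = Z.

Order the vertices as P < Q < R < S < T < U < V < W < X. Listing each simplex with vertices in this order, K has dimension 2 with simplices:

  0-simplices (9): P, Q, R, S, T, U, V, W, X
  1-simplices (27): PQ, PS, PT, PU, PV, PX, QR, QS, QU, QW, QX, RS, RT, RU, RV, RX, ST, SV, SW, TU, TW, TX, UV, UW, VW, VX, WX
  2-simplices (18): PQS, PQU, PSV, PTU, PTX, PVX, QRS, QRX, QUW, QWX, RST, RTU, RUV, RVX, STW, SVW, TWX, UVW

giving chain groups C_0 ≅ Z^9, C_1 ≅ Z^27, C_2 ≅ Z^18.

Boundary ∂_1: C_1 → C_0 sends each edge [p,q] (with p < q) to q − p. For instance
  ∂TW = W − T.
The resulting 9×27 matrix has rank 8, and its Smith normal form has invariant factors (1,1,1,1,1,1,1,1).

∂_2: C_2 → C_1 acts by ∂[p,q,r] = [q,r] − [p,r] + [p,q]. For instance
  ∂PVX = VX − PX + PV,
  ∂RST = ST − RT + RS.
The 27×18 boundary matrix has rank 17 and Smith normal form diag(1,1,1,1,1,1,1,1,1,1,1,1,1,1,1,1,1).

Reading off H_k = ker ∂_k / im ∂_{k+1}:

  H_0: rank C_0 − rank ∂_1 = 9 − 8 = 1, and the invariant factors of ∂_1 are all 1, so H_0 ≅ Z.
  H_1: rank ker ∂_1 − rank ∂_2 = (27 − 8) − 17 = 2, and the invariant factors of ∂_2 are all 1, so H_1 ≅ Z^2.
  H_2: rank ker ∂_2 − rank ∂_3 = (18 − 17) − 0 = 1, and there is no ∂_3, so H_2 ≅ Z.

As a check, the Euler characteristic is 9 − 27 + 18 = 0, which agrees with 1 − 2 + 1 = 0.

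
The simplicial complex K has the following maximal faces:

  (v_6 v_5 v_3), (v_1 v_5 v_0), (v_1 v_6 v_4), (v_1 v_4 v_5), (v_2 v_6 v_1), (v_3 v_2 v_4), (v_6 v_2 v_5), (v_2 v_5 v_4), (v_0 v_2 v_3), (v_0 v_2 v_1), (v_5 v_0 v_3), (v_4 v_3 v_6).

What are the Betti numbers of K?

b_0 = 1, b_1 = 0, b_2 = 0.

Take the total order v_0 < v_1 < v_2 < v_3 < v_4 < v_5 < v_6 on the vertex set. Then K (dimension 2) consists of the simplices:

  0-simplices (7): [v_0], [v_1], [v_2], [v_3], [v_4], [v_5], [v_6]
  1-simplices (18): (18 of them)
  2-simplices (12): (12 of them)

Hence C_0 ≅ Z^7, C_1 ≅ Z^18, C_2 ≅ Z^12.

The boundary map ∂_1: C_1 → C_0 maps an edge to its endpoints' difference, ∂[p,q] = q − p. For instance
  ∂[v_1,v_6] = [v_6] − [v_1].
The resulting 7×18 matrix has rank 6, and its Smith normal form has invariant factors (1,1,1,1,1,1).

The boundary map ∂_2: C_2 → C_1 acts by ∂[p,q,r] = [q,r] − [p,r] + [p,q]. For instance
  ∂[v_3,v_5,v_6] = [v_5,v_6] − [v_3,v_6] + [v_3,v_5],
  ∂[v_0,v_1,v_2] = [v_1,v_2] − [v_0,v_2] + [v_0,v_1].
The resulting 18×12 matrix has rank 12, and its Smith normal form has invariant factors (1,1,1,1,1,1,1,1,1,1,1,2).

Reading off H_k = ker ∂_k / im ∂_{k+1}:

  H_0: rank C_0 − rank ∂_1 = 7 − 6 = 1, and the invariant factors of ∂_1 are all 1, so H_0 ≅ Z.
  H_1: rank ker ∂_1 − rank ∂_2 = (18 − 6) − 12 = 0, and ∂_2 has invariant factor 2 > 1, so H_1 ≅ Z/2Z.
  H_2: rank ker ∂_2 − rank ∂_3 = (12 − 12) − 0 = 0, and there is no ∂_3, so H_2 ≅ 0.

Hence the Betti numbers are b_0 = 1, b_1 = 0, b_2 = 0.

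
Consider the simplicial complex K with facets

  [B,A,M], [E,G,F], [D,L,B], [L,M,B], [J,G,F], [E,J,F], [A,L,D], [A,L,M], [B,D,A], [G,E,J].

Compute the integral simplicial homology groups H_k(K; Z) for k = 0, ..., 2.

K has 9 vertices, 15 edges, 10 triangles.
rank ∂_0 = 0, rank ∂_1 = 7 ⇒ b_0 = 9 − 0 − 7 = 2; all invariant factors of ∂_1 are 1 so no torsion. So H_0 = Z^2.
rank ∂_1 = 7, rank ∂_2 = 8 ⇒ b_1 = 15 − 7 − 8 = 0; all invariant factors of ∂_2 are 1 so no torsion. So H_1 = 0.
rank ∂_2 = 8, rank ∂_3 = 0 ⇒ b_2 = 10 − 8 − 0 = 2. So H_2 = Z^2.

H_0 = Z^2,  H_1 = 0,  H_2 = Z^2.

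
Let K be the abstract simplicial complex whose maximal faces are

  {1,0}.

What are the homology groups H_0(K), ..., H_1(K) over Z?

Order the vertices as 0 < 1. Listing each simplex with vertices in this order, K has dimension 1 with simplices:

  0-simplices (2): [0], [1]
  1-simplices (1): [0,1]

giving chain groups C_0 ≅ Z^2, C_1 ≅ Z^1.

∂_1: C_1 → C_0 maps an edge to its endpoints' difference, ∂[p,q] = q − p. For instance
  ∂[0,1] = [1] − [0].
As a 2×1 matrix over Z this has rank 1, with invariant factors (1).

Reading off H_k = ker ∂_k / im ∂_{k+1}:

  H_0: rank C_0 − rank ∂_1 = 2 − 1 = 1, and the invariant factors of ∂_1 are all 1, so H_0 = Z.
  H_1: rank ker ∂_1 − rank ∂_2 = (1 − 1) − 0 = 0, and there is no ∂_2, so H_1 = 0.

As a check, the Euler characteristic is 2 − 1 = 1, which agrees with 1 − 0 = 1.

H_0 ≅ Z,  H_1 = 0.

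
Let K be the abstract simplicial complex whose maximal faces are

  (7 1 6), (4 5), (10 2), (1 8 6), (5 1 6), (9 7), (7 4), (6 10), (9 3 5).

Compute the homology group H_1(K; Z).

H_1 = Z^2.

Take the total order 1 < 2 < 3 < 4 < 5 < 6 < 7 < 8 < 9 < 10 on the vertex set. Then K (dimension 2) consists of the simplices:

  0-simplices (10): [1], [2], [3], [4], [5], [6], [7], [8], [9], [10]
  1-simplices (15): [1,5], [1,6], [1,7], [1,8], [2,10], [3,5], [3,9], [4,5], [4,7], [5,6], [5,9], [6,7], [6,8], [6,10], [7,9]
  2-simplices (4): [1,5,6], [1,6,7], [1,6,8], [3,5,9]

so the chain groups are C_0 ≅ Z^10, C_1 ≅ Z^15, C_2 ≅ Z^4.

Boundary ∂_1: C_1 → C_0 is given by ∂[p,q] = [q] − [p].
As a 10×15 matrix over Z this has rank 9, with invariant factors (1,1,1,1,1,1,1,1,1).

∂_2: C_2 → C_1 maps a triangle to the signed sum of its edges. For instance
  ∂[1,6,8] = [6,8] − [1,8] + [1,6],
  ∂[1,5,6] = [5,6] − [1,6] + [1,5].
The resulting 15×4 matrix has rank 4, and its Smith normal form has invariant factors (1,1,1,1).

Now H_k = ker ∂_k / im ∂_{k+1}, so:

  H_1: rank ker ∂_1 − rank ∂_2 = (15 − 9) − 4 = 2, and the invariant factors of ∂_2 are all 1, so H_1 = Z^2.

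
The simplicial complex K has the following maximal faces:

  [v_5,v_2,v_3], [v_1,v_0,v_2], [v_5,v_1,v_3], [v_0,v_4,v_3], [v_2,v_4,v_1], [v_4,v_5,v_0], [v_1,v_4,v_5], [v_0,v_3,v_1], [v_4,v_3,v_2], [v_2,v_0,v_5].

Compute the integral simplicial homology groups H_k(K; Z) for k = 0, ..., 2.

H_0 = Z,  H_1 = Z_2,  H_2 = 0.

Fix the vertex order v_0 < v_1 < v_2 < v_3 < v_4 < v_5 and write every simplex with vertices in increasing order. Then dim K = 2 and the simplices of K are:

  0-simplices (6): [v_0], [v_1], [v_2], [v_3], [v_4], [v_5]
  1-simplices (15): (15 of them)
  2-simplices (10): [v_0,v_1,v_2], [v_0,v_1,v_3], [v_0,v_2,v_5], [v_0,v_3,v_4], [v_0,v_4,v_5], [v_1,v_2,v_4], [v_1,v_3,v_5], [v_1,v_4,v_5], [v_2,v_3,v_4], [v_2,v_3,v_5]

giving chain groups C_0 ≅ Z^6, C_1 ≅ Z^15, C_2 ≅ Z^10.

Boundary ∂_1: C_1 → C_0 maps an edge to its endpoints' difference, ∂[p,q] = q − p.
The resulting 6×15 matrix has rank 5, and its Smith normal form has invariant factors (1,1,1,1,1).

∂_2: C_2 → C_1 acts by ∂[p,q,r] = [q,r] − [p,r] + [p,q]. For instance
  ∂[v_0,v_3,v_4] = [v_3,v_4] − [v_0,v_4] + [v_0,v_3],
  ∂[v_0,v_1,v_3] = [v_1,v_3] − [v_0,v_3] + [v_0,v_1].
The 15×10 boundary matrix has rank 10 and Smith normal form diag(1,1,1,1,1,1,1,1,1,2).

Computing H_k = (kernel of ∂_k) / (image of ∂_{k+1}):

  H_0: rank C_0 − rank ∂_1 = 6 − 5 = 1, and the invariant factors of ∂_1 are all 1, so H_0 ≅ Z.
  H_1: rank ker ∂_1 − rank ∂_2 = (15 − 5) − 10 = 0, and ∂_2 has invariant factor 2 > 1, so H_1 ≅ Z_2.
  H_2: rank ker ∂_2 − rank ∂_3 = (10 − 10) − 0 = 0, and there is no ∂_3, so H_2 ≅ 0.

As a check, the Euler characteristic is 6 − 15 + 10 = 1, which agrees with 1 − 0 + 0 = 1.
(K is a triangulation of the real projective plane RP^2.)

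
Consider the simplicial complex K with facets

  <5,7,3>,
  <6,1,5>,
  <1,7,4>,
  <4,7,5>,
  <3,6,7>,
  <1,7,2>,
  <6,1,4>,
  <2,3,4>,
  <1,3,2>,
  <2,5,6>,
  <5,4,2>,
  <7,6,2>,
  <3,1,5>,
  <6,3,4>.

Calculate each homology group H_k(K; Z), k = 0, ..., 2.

Fix the vertex order 1 < 2 < 3 < 4 < 5 < 6 < 7 and write every simplex with vertices in increasing order. Then dim K = 2 and the simplices of K are:

  0-simplices (7): [1], [2], [3], [4], [5], [6], [7]
  1-simplices (21): [1,2], [1,3], [1,4], [1,5], [1,6], [1,7], [2,3], [2,4], [2,5], [2,6], [2,7], [3,4], [3,5], [3,6], [3,7], [4,5], [4,6], [4,7], [5,6], [5,7], [6,7]
  2-simplices (14): [1,2,3], [1,2,7], [1,3,5], [1,4,6], [1,4,7], [1,5,6], [2,3,4], [2,4,5], [2,5,6], [2,6,7], [3,4,6], [3,5,7], [3,6,7], [4,5,7]

so the chain groups are C_0 ≅ Z^7, C_1 ≅ Z^21, C_2 ≅ Z^14.

Boundary ∂_1: C_1 → C_0 is given by ∂[p,q] = [q] − [p]. For instance
  ∂[3,6] = [6] − [3].
As a 7×21 matrix over Z this has rank 6, with invariant factors (1,1,1,1,1,1).

The boundary map ∂_2: C_2 → C_1 acts by ∂[p,q,r] = [q,r] − [p,r] + [p,q]. For instance
  ∂[3,5,7] = [5,7] − [3,7] + [3,5],
  ∂[3,6,7] = [6,7] − [3,7] + [3,6].
This gives a 21×14 integer matrix of rank 13; reducing to Smith normal form yields diagonal entries (1,1,1,1,1,1,1,1,1,1,1,1,1).

Reading off H_k = ker ∂_k / im ∂_{k+1}:

  H_0: rank C_0 − rank ∂_1 = 7 − 6 = 1, and the invariant factors of ∂_1 are all 1, so H_0 ≅ Z.
  H_1: rank ker ∂_1 − rank ∂_2 = (21 − 6) − 13 = 2, and the invariant factors of ∂_2 are all 1, so H_1 ≅ Z^2.
  H_2: rank ker ∂_2 − rank ∂_3 = (14 − 13) − 0 = 1, and there is no ∂_3, so H_2 ≅ Z.

As a check, the Euler characteristic is 7 − 21 + 14 = 0, which agrees with 1 − 2 + 1 = 0.
(K is a triangulation of the torus T^2.)

H_0 ≅ Z,  H_1 ≅ Z^2,  H_2 ≅ Z.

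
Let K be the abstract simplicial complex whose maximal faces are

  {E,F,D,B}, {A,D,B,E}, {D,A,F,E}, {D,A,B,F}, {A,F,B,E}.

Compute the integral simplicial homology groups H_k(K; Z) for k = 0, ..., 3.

H_0 = Z,  H_1 = 0,  H_2 = 0,  H_3 = Z.

Take the total order A < B < D < E < F on the vertex set. Then K (dimension 3) consists of the simplices:

  0-simplices (5): A, B, D, E, F
  1-simplices (10): AB, AD, AE, AF, BD, BE, BF, DE, DF, EF
  2-simplices (10): ABD, ABE, ABF, ADE, ADF, AEF, BDE, BDF, BEF, DEF
  3-simplices (5): ABDE, ABDF, ABEF, ADEF, BDEF

giving chain groups C_0 ≅ Z^5, C_1 ≅ Z^10, C_2 ≅ Z^10, C_3 ≅ Z^5.

∂_1: C_1 → C_0 maps an edge to its endpoints' difference, ∂[p,q] = q − p. For instance
  ∂BF = F − B.
The resulting 5×10 matrix has rank 4, and its Smith normal form has invariant factors (1,1,1,1).

The boundary map ∂_2: C_2 → C_1 sends each 2-simplex [p,q,r] to [q,r] − [p,r] + [p,q]. For instance
  ∂DEF = EF − DF + DE,
  ∂ADF = DF − AF + AD.
As a 10×10 matrix over Z this has rank 6, with invariant factors (1,1,1,1,1,1).

The boundary map ∂_3: C_3 → C_2 sends each 3-simplex σ to the alternating sum Σ_i (−1)^i (σ with its i-th vertex removed). For instance
  ∂ADEF = DEF − AEF + ADF − ADE,
  ∂ABDE = BDE − ADE + ABE − ABD.
This gives a 10×5 integer matrix of rank 4; reducing to Smith normal form yields diagonal entries (1,1,1,1).

From H_k ≅ ker(∂_k) / im(∂_{k+1}) we obtain:

  H_0: rank C_0 − rank ∂_1 = 5 − 4 = 1, and the invariant factors of ∂_1 are all 1, so H_0 ≅ Z.
  H_1: rank ker ∂_1 − rank ∂_2 = (10 − 4) − 6 = 0, and the invariant factors of ∂_2 are all 1, so H_1 ≅ 0.
  H_2: rank ker ∂_2 − rank ∂_3 = (10 − 6) − 4 = 0, and the invariant factors of ∂_3 are all 1, so H_2 ≅ 0.
  H_3: rank ker ∂_3 − rank ∂_4 = (5 − 4) − 0 = 1, and there is no ∂_4, so H_3 ≅ Z.

As a check, the Euler characteristic is 5 − 10 + 10 − 5 = 0, which agrees with 1 − 0 + 0 − 1 = 0.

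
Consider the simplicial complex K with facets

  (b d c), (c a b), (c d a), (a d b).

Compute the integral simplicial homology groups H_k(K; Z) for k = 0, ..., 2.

H_0 ≅ Z,  H_1 = 0,  H_2 ≅ Z.

Take the total order a < b < c < d on the vertex set. Then K (dimension 2) consists of the simplices:

  0-simplices (4): a, b, c, d
  1-simplices (6): ab, ac, ad, bc, bd, cd
  2-simplices (4): abc, abd, acd, bcd

so the chain groups are C_0 ≅ Z^4, C_1 ≅ Z^6, C_2 ≅ Z^4.

∂_1: C_1 → C_0 maps an edge to its endpoints' difference, ∂[p,q] = q − p. For instance
  ∂bc = c − b.
The resulting 4×6 matrix has rank 3, and its Smith normal form has invariant factors (1,1,1).

Boundary ∂_2: C_2 → C_1 maps a triangle to the signed sum of its edges. For instance
  ∂abc = bc − ac + ab,
  ∂abd = bd − ad + ab.
The 6×4 boundary matrix has rank 3 and Smith normal form diag(1,1,1).

Computing H_k = (kernel of ∂_k) / (image of ∂_{k+1}):

  H_0: rank C_0 − rank ∂_1 = 4 − 3 = 1, and the invariant factors of ∂_1 are all 1, so H_0 = Z.
  H_1: rank ker ∂_1 − rank ∂_2 = (6 − 3) − 3 = 0, and the invariant factors of ∂_2 are all 1, so H_1 = 0.
  H_2: rank ker ∂_2 − rank ∂_3 = (4 − 3) − 0 = 1, and there is no ∂_3, so H_2 = Z.

As a check, the Euler characteristic is 4 − 6 + 4 = 2, which agrees with 1 − 0 + 1 = 2.
(K is a triangulation of the 2-sphere S^2.)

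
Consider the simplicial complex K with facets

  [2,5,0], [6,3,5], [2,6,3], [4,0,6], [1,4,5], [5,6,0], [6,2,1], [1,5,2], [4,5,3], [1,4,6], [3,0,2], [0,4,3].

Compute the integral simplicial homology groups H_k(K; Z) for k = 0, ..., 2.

Take the total order 0 < 1 < 2 < 3 < 4 < 5 < 6 on the vertex set. Then K (dimension 2) consists of the simplices:

  0-simplices (7): [0], [1], [2], [3], [4], [5], [6]
  1-simplices (18): [0,2], [0,3], [0,4], [0,5], [0,6], [1,2], [1,4], [1,5], [1,6], [2,3], [2,5], [2,6], [3,4], [3,5], [3,6], [4,5], [4,6], [5,6]
  2-simplices (12): [0,2,3], [0,2,5], [0,3,4], [0,4,6], [0,5,6], [1,2,5], [1,2,6], [1,4,5], [1,4,6], [2,3,6], [3,4,5], [3,5,6]

so the chain groups are C_0 ≅ Z^7, C_1 ≅ Z^18, C_2 ≅ Z^12.

Boundary ∂_1: C_1 → C_0 maps an edge to its endpoints' difference, ∂[p,q] = q − p.
This gives a 7×18 integer matrix of rank 6; reducing to Smith normal form yields diagonal entries (1,1,1,1,1,1).

The boundary map ∂_2: C_2 → C_1 acts by ∂[p,q,r] = [q,r] − [p,r] + [p,q]. For instance
  ∂[0,3,4] = [3,4] − [0,4] + [0,3],
  ∂[0,5,6] = [5,6] − [0,6] + [0,5].
As a 18×12 matrix over Z this has rank 12, with invariant factors (1,1,1,1,1,1,1,1,1,1,1,2).

Computing H_k = (kernel of ∂_k) / (image of ∂_{k+1}):

  H_0: rank C_0 − rank ∂_1 = 7 − 6 = 1, and the invariant factors of ∂_1 are all 1, so H_0 = Z.
  H_1: rank ker ∂_1 − rank ∂_2 = (18 − 6) − 12 = 0, and ∂_2 has invariant factor 2 > 1, so H_1 = Z/2.
  H_2: rank ker ∂_2 − rank ∂_3 = (12 − 12) − 0 = 0, and there is no ∂_3, so H_2 = 0.

H_0 ≅ Z,  H_1 ≅ Z/2,  H_2 = 0.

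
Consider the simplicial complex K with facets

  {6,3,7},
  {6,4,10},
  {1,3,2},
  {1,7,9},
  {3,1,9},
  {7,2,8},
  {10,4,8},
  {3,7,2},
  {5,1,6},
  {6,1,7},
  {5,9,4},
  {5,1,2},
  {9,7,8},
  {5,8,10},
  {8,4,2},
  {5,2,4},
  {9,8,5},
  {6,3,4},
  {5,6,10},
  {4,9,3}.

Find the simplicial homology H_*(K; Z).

H_0 ≅ Z,  H_1 ≅ Z × Z/2,  H_2 = 0.

We work with the vertex ordering 1 < 2 < 3 < 4 < 5 < 6 < 7 < 8 < 9 < 10. The simplices of K, each written with vertices in increasing order, are:

  0-simplices (10): [1], [2], [3], [4], [5], [6], [7], [8], [9], [10]
  1-simplices (30): (30 of them)
  2-simplices (20): (20 of them)

Hence C_0 ≅ Z^10, C_1 ≅ Z^30, C_2 ≅ Z^20.

Boundary ∂_1: C_1 → C_0 is given by ∂[p,q] = [q] − [p].
As a 10×30 matrix over Z this has rank 9, with invariant factors (1,1,1,1,1,1,1,1,1).

Boundary ∂_2: C_2 → C_1 maps a triangle to the signed sum of its edges. For instance
  ∂[4,5,9] = [5,9] − [4,9] + [4,5],
  ∂[5,8,9] = [8,9] − [5,9] + [5,8].
The 30×20 boundary matrix has rank 20 and Smith normal form diag(1,1,1,1,1,1,1,1,1,1,1,1,1,1,1,1,1,1,1,2).

From H_k ≅ ker(∂_k) / im(∂_{k+1}) we obtain:

  H_0: rank C_0 − rank ∂_1 = 10 − 9 = 1, and the invariant factors of ∂_1 are all 1, so H_0 = Z.
  H_1: rank ker ∂_1 − rank ∂_2 = (30 − 9) − 20 = 1, and ∂_2 has invariant factor 2 > 1, so H_1 = Z × Z/2.
  H_2: rank ker ∂_2 − rank ∂_3 = (20 − 20) − 0 = 0, and there is no ∂_3, so H_2 = 0.

(K is a triangulation of the Klein bottle.)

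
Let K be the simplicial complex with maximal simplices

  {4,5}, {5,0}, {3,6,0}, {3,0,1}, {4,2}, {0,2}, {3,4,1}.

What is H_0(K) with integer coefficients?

Order the vertices as 0 < 1 < 2 < 3 < 4 < 5 < 6. Listing each simplex with vertices in this order, K has dimension 2 with simplices:

  0-simplices (7): [0], [1], [2], [3], [4], [5], [6]
  1-simplices (11): [0,1], [0,2], [0,3], [0,5], [0,6], [1,3], [1,4], [2,4], [3,4], [3,6], [4,5]
  2-simplices (3): [0,1,3], [0,3,6], [1,3,4]

giving chain groups C_0 ≅ Z^7, C_1 ≅ Z^11, C_2 ≅ Z^3.

Boundary ∂_1: C_1 → C_0 maps an edge to its endpoints' difference, ∂[p,q] = q − p.
As a 7×11 matrix over Z this has rank 6, with invariant factors (1,1,1,1,1,1).

Boundary ∂_2: C_2 → C_1 sends each 2-simplex [p,q,r] to [q,r] − [p,r] + [p,q]. For instance
  ∂[0,3,6] = [3,6] − [0,6] + [0,3],
  ∂[1,3,4] = [3,4] − [1,4] + [1,3].
The 11×3 boundary matrix has rank 3 and Smith normal form diag(1,1,1).

Computing H_k = (kernel of ∂_k) / (image of ∂_{k+1}):

  H_0: rank C_0 − rank ∂_1 = 7 − 6 = 1, and the invariant factors of ∂_1 are all 1, so H_0 = Z.

H_0 ≅ Z.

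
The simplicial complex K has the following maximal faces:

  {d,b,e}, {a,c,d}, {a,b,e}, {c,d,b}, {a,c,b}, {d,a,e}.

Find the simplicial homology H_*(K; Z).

Order the vertices as a < b < c < d < e. Listing each simplex with vertices in this order, K has dimension 2 with simplices:

  0-simplices (5): a, b, c, d, e
  1-simplices (9): ab, ac, ad, ae, bc, bd, be, cd, de
  2-simplices (6): abc, abe, acd, ade, bcd, bde

so the chain groups are C_0 ≅ Z^5, C_1 ≅ Z^9, C_2 ≅ Z^6.

∂_1: C_1 → C_0 is given by ∂[p,q] = [q] − [p]. For instance
  ∂bd = d − b.
The resulting 5×9 matrix has rank 4, and its Smith normal form has invariant factors (1,1,1,1).

The boundary map ∂_2: C_2 → C_1 maps a triangle to the signed sum of its edges. For instance
  ∂acd = cd − ad + ac,
  ∂bde = de − be + bd.
This gives a 9×6 integer matrix of rank 5; reducing to Smith normal form yields diagonal entries (1,1,1,1,1).

From H_k ≅ ker(∂_k) / im(∂_{k+1}) we obtain:

  H_0: rank C_0 − rank ∂_1 = 5 − 4 = 1, and the invariant factors of ∂_1 are all 1, so H_0 ≅ Z.
  H_1: rank ker ∂_1 − rank ∂_2 = (9 − 4) − 5 = 0, and the invariant factors of ∂_2 are all 1, so H_1 ≅ 0.
  H_2: rank ker ∂_2 − rank ∂_3 = (6 − 5) − 0 = 1, and there is no ∂_3, so H_2 ≅ Z.

As a check, the Euler characteristic is 5 − 9 + 6 = 2, which agrees with 1 − 0 + 1 = 2.

H_0 = Z,  H_1 = 0,  H_2 = Z.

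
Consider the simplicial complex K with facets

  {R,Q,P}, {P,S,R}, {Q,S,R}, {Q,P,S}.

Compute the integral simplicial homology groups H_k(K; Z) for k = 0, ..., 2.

We work with the vertex ordering P < Q < R < S. The simplices of K, each written with vertices in increasing order, are:

  0-simplices (4): P, Q, R, S
  1-simplices (6): PQ, PR, PS, QR, QS, RS
  2-simplices (4): PQR, PQS, PRS, QRS

so the chain groups are C_0 ≅ Z^4, C_1 ≅ Z^6, C_2 ≅ Z^4.

Boundary ∂_1: C_1 → C_0 maps an edge to its endpoints' difference, ∂[p,q] = q − p. For instance
  ∂PS = S − P.
This gives a 4×6 integer matrix of rank 3; reducing to Smith normal form yields diagonal entries (1,1,1).

∂_2: C_2 → C_1 sends each 2-simplex [p,q,r] to [q,r] − [p,r] + [p,q]. For instance
  ∂PRS = RS − PS + PR,
  ∂QRS = RS − QS + QR.
As a 6×4 matrix over Z this has rank 3, with invariant factors (1,1,1).

From H_k ≅ ker(∂_k) / im(∂_{k+1}) we obtain:

  H_0: rank C_0 − rank ∂_1 = 4 − 3 = 1, and the invariant factors of ∂_1 are all 1, so H_0 ≅ Z.
  H_1: rank ker ∂_1 − rank ∂_2 = (6 − 3) − 3 = 0, and the invariant factors of ∂_2 are all 1, so H_1 ≅ 0.
  H_2: rank ker ∂_2 − rank ∂_3 = (4 − 3) − 0 = 1, and there is no ∂_3, so H_2 ≅ Z.

H_0 ≅ Z,  H_1 = 0,  H_2 ≅ Z.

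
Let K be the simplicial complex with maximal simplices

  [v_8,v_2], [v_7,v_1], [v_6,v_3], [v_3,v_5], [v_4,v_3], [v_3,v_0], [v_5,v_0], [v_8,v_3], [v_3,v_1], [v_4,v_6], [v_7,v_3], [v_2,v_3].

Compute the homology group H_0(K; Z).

H_0 ≅ Z.

Take the total order v_0 < v_1 < v_2 < v_3 < v_4 < v_5 < v_6 < v_7 < v_8 on the vertex set. Then K (dimension 1) consists of the simplices:

  0-simplices (9): [v_0], [v_1], [v_2], [v_3], [v_4], [v_5], [v_6], [v_7], [v_8]
  1-simplices (12): [v_0,v_3], [v_0,v_5], [v_1,v_3], [v_1,v_7], [v_2,v_3], [v_2,v_8], [v_3,v_4], [v_3,v_5], [v_3,v_6], [v_3,v_7], [v_3,v_8], [v_4,v_6]

so the chain groups are C_0 ≅ Z^9, C_1 ≅ Z^12.

∂_1: C_1 → C_0 is given by ∂[p,q] = [q] − [p]. For instance
  ∂[v_1,v_3] = [v_3] − [v_1].
As a 9×12 matrix over Z this has rank 8, with invariant factors (1,1,1,1,1,1,1,1).

Computing H_k = (kernel of ∂_k) / (image of ∂_{k+1}):

  H_0: rank C_0 − rank ∂_1 = 9 − 8 = 1, and the invariant factors of ∂_1 are all 1, so H_0 = Z.

(K is a triangulation of a wedge of 4 circles.)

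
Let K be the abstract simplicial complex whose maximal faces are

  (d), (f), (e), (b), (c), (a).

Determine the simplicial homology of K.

H_0 = Z^6.

K has 6 vertices.
rank ∂_0 = 0, rank ∂_1 = 0 ⇒ b_0 = 6 − 0 − 0 = 6. So H_0 ≅ Z^6.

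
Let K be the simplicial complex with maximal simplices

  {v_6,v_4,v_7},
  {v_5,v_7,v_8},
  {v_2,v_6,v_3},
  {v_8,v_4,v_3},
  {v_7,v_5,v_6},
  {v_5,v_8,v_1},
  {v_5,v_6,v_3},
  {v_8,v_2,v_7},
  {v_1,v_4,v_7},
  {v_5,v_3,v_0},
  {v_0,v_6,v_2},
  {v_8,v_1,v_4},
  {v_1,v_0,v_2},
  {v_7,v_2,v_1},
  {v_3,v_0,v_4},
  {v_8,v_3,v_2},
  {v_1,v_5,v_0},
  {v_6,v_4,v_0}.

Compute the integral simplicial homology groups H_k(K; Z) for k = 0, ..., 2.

K has 9 vertices, 27 edges, 18 triangles.
rank ∂_0 = 0, rank ∂_1 = 8 ⇒ b_0 = 9 − 0 − 8 = 1; all invariant factors of ∂_1 are 1 so no torsion. So H_0 ≅ Z.
rank ∂_1 = 8, rank ∂_2 = 18 ⇒ b_1 = 27 − 8 − 18 = 1; ∂_2 has invariant factor(s) [2] giving torsion. So H_1 ≅ Z ⊕ Z_2.
rank ∂_2 = 18, rank ∂_3 = 0 ⇒ b_2 = 18 − 18 − 0 = 0. So H_2 ≅ 0.

H_0 = Z,  H_1 = Z ⊕ Z_2,  H_2 = 0.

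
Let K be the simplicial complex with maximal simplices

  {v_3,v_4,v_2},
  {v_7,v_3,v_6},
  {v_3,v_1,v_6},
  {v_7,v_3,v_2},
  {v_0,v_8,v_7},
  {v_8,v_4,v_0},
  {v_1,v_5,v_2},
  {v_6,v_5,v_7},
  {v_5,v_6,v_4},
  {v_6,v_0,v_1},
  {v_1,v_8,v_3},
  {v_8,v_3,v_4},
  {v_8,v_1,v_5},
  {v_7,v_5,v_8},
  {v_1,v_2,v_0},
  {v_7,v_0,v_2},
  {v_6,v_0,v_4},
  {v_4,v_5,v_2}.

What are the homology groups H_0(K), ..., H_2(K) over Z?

We work with the vertex ordering v_0 < v_1 < v_2 < v_3 < v_4 < v_5 < v_6 < v_7 < v_8. The simplices of K, each written with vertices in increasing order, are:

  0-simplices (9): [v_0], [v_1], [v_2], [v_3], [v_4], [v_5], [v_6], [v_7], [v_8]
  1-simplices (27): (27 of them)
  2-simplices (18): (18 of them)

Hence C_0 ≅ Z^9, C_1 ≅ Z^27, C_2 ≅ Z^18.

The boundary map ∂_1: C_1 → C_0 sends each edge [p,q] (with p < q) to q − p.
The resulting 9×27 matrix has rank 8, and its Smith normal form has invariant factors (1,1,1,1,1,1,1,1).

Boundary ∂_2: C_2 → C_1 maps a triangle to the signed sum of its edges. For instance
  ∂[v_4,v_5,v_6] = [v_5,v_6] − [v_4,v_6] + [v_4,v_5],
  ∂[v_1,v_5,v_8] = [v_5,v_8] − [v_1,v_8] + [v_1,v_5].
This gives a 27×18 integer matrix of rank 17; reducing to Smith normal form yields diagonal entries (1,1,1,1,1,1,1,1,1,1,1,1,1,1,1,1,1).

From H_k ≅ ker(∂_k) / im(∂_{k+1}) we obtain:

  H_0: rank C_0 − rank ∂_1 = 9 − 8 = 1, and the invariant factors of ∂_1 are all 1, so H_0 = Z.
  H_1: rank ker ∂_1 − rank ∂_2 = (27 − 8) − 17 = 2, and the invariant factors of ∂_2 are all 1, so H_1 = Z^2.
  H_2: rank ker ∂_2 − rank ∂_3 = (18 − 17) − 0 = 1, and there is no ∂_3, so H_2 = Z.

H_0 = Z,  H_1 = Z^2,  H_2 = Z.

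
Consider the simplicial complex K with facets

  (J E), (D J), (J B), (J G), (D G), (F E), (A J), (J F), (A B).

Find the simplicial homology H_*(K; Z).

H_0 ≅ Z,  H_1 ≅ Z^3.

Order the vertices as A < B < D < E < F < G < J. Listing each simplex with vertices in this order, K has dimension 1 with simplices:

  0-simplices (7): A, B, D, E, F, G, J
  1-simplices (9): AB, AJ, BJ, DG, DJ, EF, EJ, FJ, GJ

so the chain groups are C_0 ≅ Z^7, C_1 ≅ Z^9.

∂_1: C_1 → C_0 sends each edge [p,q] (with p < q) to q − p. For instance
  ∂GJ = J − G.
This gives a 7×9 integer matrix of rank 6; reducing to Smith normal form yields diagonal entries (1,1,1,1,1,1).

From H_k ≅ ker(∂_k) / im(∂_{k+1}) we obtain:

  H_0: rank C_0 − rank ∂_1 = 7 − 6 = 1, and the invariant factors of ∂_1 are all 1, so H_0 = Z.
  H_1: rank ker ∂_1 − rank ∂_2 = (9 − 6) − 0 = 3, and there is no ∂_2, so H_1 = Z^3.

As a check, the Euler characteristic is 7 − 9 = -2, which agrees with 1 − 3 = -2.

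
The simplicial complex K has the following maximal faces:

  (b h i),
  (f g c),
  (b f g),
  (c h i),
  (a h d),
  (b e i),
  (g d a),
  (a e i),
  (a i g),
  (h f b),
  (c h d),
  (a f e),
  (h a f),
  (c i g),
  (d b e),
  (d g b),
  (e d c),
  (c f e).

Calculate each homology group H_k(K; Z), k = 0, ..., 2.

We work with the vertex ordering a < b < c < d < e < f < g < h < i. The simplices of K, each written with vertices in increasing order, are:

  0-simplices (9): a, b, c, d, e, f, g, h, i
  1-simplices (27): ad, ae, af, ag, ah, ai, bd, be, bf, bg, bh, bi, cd, ce, cf, cg, ch, ci, de, dg, dh, ef, ei, fg, fh, gi, hi
  2-simplices (18): adg, adh, aef, aei, afh, agi, bde, bdg, bei, bfg, bfh, bhi, cde, cdh, cef, cfg, cgi, chi

so the chain groups are C_0 ≅ Z^9, C_1 ≅ Z^27, C_2 ≅ Z^18.

∂_1: C_1 → C_0 maps an edge to its endpoints' difference, ∂[p,q] = q − p.
The resulting 9×27 matrix has rank 8, and its Smith normal form has invariant factors (1,1,1,1,1,1,1,1).

The boundary map ∂_2: C_2 → C_1 maps a triangle to the signed sum of its edges. For instance
  ∂bdg = dg − bg + bd,
  ∂afh = fh − ah + af.
As a 27×18 matrix over Z this has rank 17, with invariant factors (1,1,1,1,1,1,1,1,1,1,1,1,1,1,1,1,1).

Computing H_k = (kernel of ∂_k) / (image of ∂_{k+1}):

  H_0: rank C_0 − rank ∂_1 = 9 − 8 = 1, and the invariant factors of ∂_1 are all 1, so H_0 ≅ Z.
  H_1: rank ker ∂_1 − rank ∂_2 = (27 − 8) − 17 = 2, and the invariant factors of ∂_2 are all 1, so H_1 ≅ Z^2.
  H_2: rank ker ∂_2 − rank ∂_3 = (18 − 17) − 0 = 1, and there is no ∂_3, so H_2 ≅ Z.

As a check, the Euler characteristic is 9 − 27 + 18 = 0, which agrees with 1 − 2 + 1 = 0.
(K is a triangulation of the torus T^2.)

H_0 = Z,  H_1 = Z^2,  H_2 = Z.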